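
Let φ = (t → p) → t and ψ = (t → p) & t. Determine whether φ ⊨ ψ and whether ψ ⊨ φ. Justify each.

Only the reverse direction holds.

(⇐) Assume the antecedent. If p is true, the antecedent forces (p = T, t = T), and (t → p) → t holds there. If p is false, the antecedent cannot hold. Either way (t → p) → t holds.

(⇒) This fails. Under p = F, t = T, the left side is true but the right side is false.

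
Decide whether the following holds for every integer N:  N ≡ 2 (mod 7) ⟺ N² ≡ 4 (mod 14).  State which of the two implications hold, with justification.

(→) This fails: take N = 9. Then 9 ≡ 2 (mod 7), but 9² = 81 ≡ 11 (mod 14), not 4.

(←) This fails: take N = 12. Then 12² = 144 ≡ 4 (mod 14), yet 12 ≡ 5 (mod 7), not 2.

Neither direction holds.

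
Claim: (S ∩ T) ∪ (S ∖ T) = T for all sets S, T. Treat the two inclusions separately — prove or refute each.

Forward inclusion. This inclusion fails. Take S = {1}, T = ∅; then 1 ∈ (S ∩ T) ∪ (S ∖ T) but 1 ∉ T.

Reverse inclusion. This inclusion fails. Take S = ∅, T = {1}; then 1 ∈ T but 1 ∉ (S ∩ T) ∪ (S ∖ T).

Both inclusions fail.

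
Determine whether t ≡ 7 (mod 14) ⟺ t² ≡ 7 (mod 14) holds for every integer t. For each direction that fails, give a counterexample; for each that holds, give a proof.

(⟹) Suppose t ≡ 7 (mod 14). Write t = 14j + 7. Then (14j + 7)² = 196j² + 196j + 49 = 14(14j² + 14j + 3) + 7, so t² ≡ 7 (mod 14).

(⟸) Conversely, suppose t² ≡ 7 (mod 14). The only residue r in {0, …, 13} with r² ≡ 7 (mod 14) is r = 7, so t ≡ 7 (mod 14).

Both directions hold.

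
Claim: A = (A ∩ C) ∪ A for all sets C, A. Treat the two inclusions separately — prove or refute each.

Both inclusions hold.

Forward inclusion. Let x ∈ A. Then either x ∈ A and x ∉ C; or x ∈ C ∩ A. In each case x ∈ (A ∩ C) ∪ A, so A ⊆ (A ∩ C) ∪ A.

Reverse inclusion. Let x ∈ (A ∩ C) ∪ A. Then either x ∈ A and x ∉ C; or x ∈ C ∩ A. In each case x ∈ A, so (A ∩ C) ∪ A ⊆ A.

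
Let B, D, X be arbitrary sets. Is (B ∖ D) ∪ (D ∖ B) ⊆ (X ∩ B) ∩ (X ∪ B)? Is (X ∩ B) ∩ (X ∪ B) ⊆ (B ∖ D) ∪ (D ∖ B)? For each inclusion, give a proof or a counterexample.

Neither inclusion holds.

Forward inclusion. This inclusion fails. Take B = {1}, D = ∅, X = ∅; then 1 ∈ (B ∖ D) ∪ (D ∖ B) but 1 ∉ (X ∩ B) ∩ (X ∪ B).

Reverse inclusion. This inclusion fails. Take B = {1}, D = {1}, X = {1}; then 1 ∈ (X ∩ B) ∩ (X ∪ B) but 1 ∉ (B ∖ D) ∪ (D ∖ B).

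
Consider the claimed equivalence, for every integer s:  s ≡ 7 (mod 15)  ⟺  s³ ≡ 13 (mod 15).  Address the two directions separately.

Forward direction. Suppose s ≡ 7 (mod 15). Write s = 15j + 7. Then (15j + 7)³ = 3375j³ + 4725j² + 2205j + 343 = 15(225j³ + 315j² + 147j + 22) + 13, so s³ ≡ 13 (mod 15).

Converse. Suppose s³ ≡ 13 (mod 15). The only residue r in {0, …, 14} with r³ ≡ 13 (mod 15) is r = 7, so s ≡ 7 (mod 15).

Both directions hold.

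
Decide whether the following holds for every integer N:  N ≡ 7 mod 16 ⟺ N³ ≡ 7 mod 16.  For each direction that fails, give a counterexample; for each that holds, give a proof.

(⟸) Suppose N³ ≡ 7 (mod 16). The only residue r in {0, …, 15} with r³ ≡ 7 (mod 16) is r = 7, so N ≡ 7 (mod 16).

(⟹) Suppose N ≡ 7 mod 16. Write N = 16j + 7. Then (16j + 7)³ = 4096j³ + 5376j² + 2352j + 343 = 16(256j³ + 336j² + 147j + 21) + 7, so N³ ≡ 7 (mod 16).

Both implications hold.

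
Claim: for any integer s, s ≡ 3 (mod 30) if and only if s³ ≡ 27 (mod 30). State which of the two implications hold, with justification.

(⇒) Suppose s ≡ 3 (mod 30). Write s = 30j + 3. Then (30j + 3)³ = 27000j³ + 8100j² + 810j + 27 = 30(900j³ + 270j² + 27j) + 27, so s³ ≡ 27 (mod 30).

(⇐) Conversely, suppose s³ ≡ 27 (mod 30). The only residue r in {0, …, 29} with r³ ≡ 27 (mod 30) is r = 3, so s ≡ 3 (mod 30).

Equivalent; both directions hold.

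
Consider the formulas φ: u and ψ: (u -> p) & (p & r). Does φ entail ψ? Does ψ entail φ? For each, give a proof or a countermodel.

Both directions fail.

(→) This fails. Under u = T, r = F, p = F, the left side is true but the right side is false.

(←) This fails. Under u = F, r = T, p = T, the left side is false but the right side is true.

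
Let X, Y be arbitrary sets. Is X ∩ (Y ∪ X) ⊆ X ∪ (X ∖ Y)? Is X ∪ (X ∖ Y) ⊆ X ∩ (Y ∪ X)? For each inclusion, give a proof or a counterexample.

(⊆) Let x ∈ X ∩ (Y ∪ X). Then either x ∈ X and x ∉ Y; or x ∈ X ∩ Y. In each case x ∈ X ∪ (X ∖ Y), so X ∩ (Y ∪ X) ⊆ X ∪ (X ∖ Y).

(⊇) Let x ∈ X ∪ (X ∖ Y). Then either x ∈ X and x ∉ Y; or x ∈ X ∩ Y. In each case x ∈ X ∩ (Y ∪ X), so X ∪ (X ∖ Y) ⊆ X ∩ (Y ∪ X).

The two sets are equal.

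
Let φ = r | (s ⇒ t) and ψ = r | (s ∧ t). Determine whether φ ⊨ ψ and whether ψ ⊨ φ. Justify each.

Forward direction. This fails. Under r = F, s = F, t = F, the left side is true but the right side is false.

Converse. Assume the antecedent. If r is true, r | (s ⇒ t) reduces to true regardless of the other variables. If r is false, the antecedent forces (r = F, s = T, t = T), and r | (s ⇒ t) holds there. Either way r | (s ⇒ t) holds.

Not equivalent: only (⇐) holds.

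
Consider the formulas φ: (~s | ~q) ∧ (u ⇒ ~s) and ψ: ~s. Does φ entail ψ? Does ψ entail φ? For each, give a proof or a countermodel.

Only the reverse direction holds.

(⇒) This fails. Under q = F, s = T, u = F, the left side is true but the right side is false.

(⇐) Assume the antecedent. If q is true, the antecedent forces (q = T, s = F, u = F) or (q = T, s = F, u = T), and (~s | ~q) ∧ (u ⇒ ~s) holds there. If q is false, the antecedent forces (q = F, s = F, u = F) or (q = F, s = F, u = T), and (~s | ~q) ∧ (u ⇒ ~s) holds there. Either way (~s | ~q) ∧ (u ⇒ ~s) holds.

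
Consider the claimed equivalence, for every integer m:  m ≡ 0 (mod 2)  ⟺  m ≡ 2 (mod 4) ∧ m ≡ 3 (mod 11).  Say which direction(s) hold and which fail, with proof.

Only the converse holds.

[⇒] This fails: m = 0 gives 0 ≡ 0 (mod 2) but 0 ≡ 0 (mod 4), so the conjunction on the right does not hold.

[⇐] Conversely, if m ≡ 2 (mod 4) and m ≡ 3 (mod 11), then by the Chinese remainder theorem m ≡ 14 (mod 44). Since 14 ≡ 0 (mod 2) and 2 ∣ 44, we get m ≡ 0 (mod 2).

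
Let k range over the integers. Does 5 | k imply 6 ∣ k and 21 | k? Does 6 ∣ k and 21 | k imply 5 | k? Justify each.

Neither implication holds.

(⟹) This fails: take k = 5. Certainly 5 ∣ 5, but 6 ∤ 5.

(⟸) This fails: take k = 42. Both 6 ∣ 42 and 21 ∣ 42, yet 42 is not a multiple of 5 (since 42 = 8·5 + 2), so 5 ∤ 42.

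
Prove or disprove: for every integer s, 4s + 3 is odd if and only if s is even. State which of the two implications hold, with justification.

Not equivalent: only (⇐) holds.

[⇒] This fails: take s = 5. Then 4s + 3 = 23, which is odd, yet s = 5 is odd, not even.

[⇐] Suppose s is even. Since 4 is even, 4s is even for every s, so 4s + 3 has the same parity as 3, which is odd. Hence 4s + 3 is odd.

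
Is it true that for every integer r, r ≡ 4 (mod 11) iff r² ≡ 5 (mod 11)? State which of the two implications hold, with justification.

Only the forward direction holds.

(⇐) This fails: take r = 7. Then 7² = 49 ≡ 5 (mod 11), yet 7 ≡ 7 (mod 11), not 4.

(⇒) Suppose r ≡ 4 (mod 11). Write r = 11j + 4. Then (11j + 4)² = 121j² + 88j + 16 = 11(11j² + 8j + 1) + 5, so r² ≡ 5 (mod 11).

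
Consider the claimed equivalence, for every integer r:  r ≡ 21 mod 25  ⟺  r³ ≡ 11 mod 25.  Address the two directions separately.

Both implications hold.

(⟹) Suppose r ≡ 21 mod 25. Write r = 25j + 21. Then (25j + 21)³ = 15625j³ + 39375j² + 33075j + 9261 = 25(625j³ + 1575j² + 1323j + 370) + 11, so r³ ≡ 11 (mod 25).

(⟸) Conversely, suppose r³ ≡ 11 (mod 25). The only residue r in {0, …, 24} with r³ ≡ 11 (mod 25) is r = 21, so r ≡ 21 (mod 25).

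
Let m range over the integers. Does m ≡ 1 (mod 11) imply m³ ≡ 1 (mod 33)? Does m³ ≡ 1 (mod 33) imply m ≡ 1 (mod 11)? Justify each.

(⇐) The residues r modulo 33 with r³ ≡ 1 (mod 33) are exactly {1}, and each is ≡ 1 (mod 11).

(⇒) This fails: take m = 12. Then 12 ≡ 1 (mod 11), but 12³ = 1728 ≡ 12 (mod 33), not 1.

The forward direction fails; the converse holds.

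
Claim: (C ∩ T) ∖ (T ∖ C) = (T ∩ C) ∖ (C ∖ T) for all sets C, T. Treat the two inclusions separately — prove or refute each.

(⟹) Let x ∈ (C ∩ T) ∖ (T ∖ C). Then x ∈ C ∩ T, from which x ∈ (T ∩ C) ∖ (C ∖ T).

(⟸) Let x ∈ (T ∩ C) ∖ (C ∖ T). Then x ∈ C ∩ T, from which x ∈ (C ∩ T) ∖ (T ∖ C).

Both inclusions hold; the sets are equal.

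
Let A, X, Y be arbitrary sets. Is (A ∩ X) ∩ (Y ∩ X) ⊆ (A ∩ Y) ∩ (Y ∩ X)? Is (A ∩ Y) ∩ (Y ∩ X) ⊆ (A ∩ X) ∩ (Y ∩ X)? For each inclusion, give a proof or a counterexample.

(⟸) Let x ∈ (A ∩ Y) ∩ (Y ∩ X). Then x ∈ A ∩ X ∩ Y, from which x ∈ (A ∩ X) ∩ (Y ∩ X).

(⟹) Let x ∈ (A ∩ X) ∩ (Y ∩ X). Then x ∈ A ∩ X ∩ Y, from which x ∈ (A ∩ Y) ∩ (Y ∩ X).

The two sets are equal.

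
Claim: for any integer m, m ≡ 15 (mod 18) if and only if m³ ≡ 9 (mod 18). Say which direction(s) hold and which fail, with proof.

Only the forward direction holds.

(←) This fails: take m = 3. Then 3³ = 27 ≡ 9 (mod 18), yet 3 ≡ 3 (mod 18), not 15.

(→) Suppose m ≡ 15 (mod 18). Write m = 18j + 15. Then (18j + 15)³ = 5832j³ + 14580j² + 12150j + 3375 = 18(324j³ + 810j² + 675j + 187) + 9, so m³ ≡ 9 (mod 18).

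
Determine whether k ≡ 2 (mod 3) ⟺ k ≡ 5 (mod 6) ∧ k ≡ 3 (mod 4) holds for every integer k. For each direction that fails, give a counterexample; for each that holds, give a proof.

[⇐] If k ≡ 5 (mod 6) and k ≡ 3 (mod 4), then by the Chinese remainder theorem k ≡ 11 (mod 12). Since 11 ≡ 2 (mod 3) and 3 ∣ 12, we get k ≡ 2 (mod 3).

[⇒] This fails: k = 8 gives 8 ≡ 2 (mod 3) but 8 ≡ 2 (mod 6), so the conjunction on the right does not hold.

Only the reverse direction holds.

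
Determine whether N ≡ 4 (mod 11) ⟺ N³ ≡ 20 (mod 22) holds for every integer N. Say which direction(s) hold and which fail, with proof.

Not equivalent: only (⇐) holds.

Forward direction. This fails: take N = 15. Then 15 ≡ 4 (mod 11), but 15³ = 3375 ≡ 9 (mod 22), not 20.

Converse. The residues r modulo 22 with r³ ≡ 20 (mod 22) are exactly {4}, and each is ≡ 4 (mod 11).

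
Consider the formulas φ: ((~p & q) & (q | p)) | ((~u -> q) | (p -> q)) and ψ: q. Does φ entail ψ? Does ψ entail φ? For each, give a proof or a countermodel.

The forward direction fails; the converse holds.

(→) This fails. Under q = F, p = F, u = F, the left side is true but the right side is false.

(←) Assume the antecedent. If q is true, the consequent reduces to true regardless of the other variables. If q is false, the antecedent cannot hold. Either way the consequent holds.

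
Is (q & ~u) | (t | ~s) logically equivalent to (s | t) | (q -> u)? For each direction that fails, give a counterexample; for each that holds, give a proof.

(⇒) fails and (⇐) fails.

(⇒) This fails. Under q = T, t = F, s = F, u = F, the left side is true but the right side is false.

(⇐) This fails. Under q = F, t = F, s = T, u = F, the left side is false but the right side is true.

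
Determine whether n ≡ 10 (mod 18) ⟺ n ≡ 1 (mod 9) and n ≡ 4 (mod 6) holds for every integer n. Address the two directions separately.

Forward direction. Suppose n ≡ 10 (mod 18); write n = 18j + 10. Since 9 ∣ 18, reducing mod 9 gives n ≡ 10 ≡ 1 (mod 9); since 6 ∣ 18, reducing mod 6 gives n ≡ 10 ≡ 4 (mod 6).

Converse. If n ≡ 1 (mod 9) and n ≡ 4 (mod 6), then by the Chinese remainder theorem n ≡ 10 (mod 18). This is exactly n ≡ 10 (mod 18).

Both implications hold.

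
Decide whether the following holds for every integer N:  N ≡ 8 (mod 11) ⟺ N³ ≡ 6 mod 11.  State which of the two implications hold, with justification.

Both directions hold; the statement is true.

(⟹) Suppose N ≡ 8 (mod 11). Write N = 11j + 8. Then (11j + 8)³ = 1331j³ + 2904j² + 2112j + 512 = 11(121j³ + 264j² + 192j + 46) + 6, so N³ ≡ 6 (mod 11).

(⟸) Conversely, suppose N³ ≡ 6 (mod 11). The only residue r in {0, …, 10} with r³ ≡ 6 (mod 11) is r = 8, so N ≡ 8 (mod 11).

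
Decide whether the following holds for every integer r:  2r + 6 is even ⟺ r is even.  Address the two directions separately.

The forward direction fails; the converse holds.

Forward direction. This fails: take r = 1. Then 2r + 6 = 8, which is even, yet r = 1 is odd, not even.

Converse. Suppose r is even. Since 2 is even, 2r is even for every r, so 2r + 6 has the same parity as 6, which is even. Hence 2r + 6 is even.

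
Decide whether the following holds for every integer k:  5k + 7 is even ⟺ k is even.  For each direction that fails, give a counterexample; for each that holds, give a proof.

Forward direction. This fails: k = 5 gives 5k + 7 = 32, which is even, but 5 is odd, not even.

Converse. This also fails: k = 6 is even, but 5k + 7 = 37 is odd, not even.

(⇒) fails and (⇐) fails.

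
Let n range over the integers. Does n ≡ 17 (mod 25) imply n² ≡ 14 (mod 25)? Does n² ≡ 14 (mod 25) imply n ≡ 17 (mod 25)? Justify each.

Only the forward direction holds.

(⇒) Suppose n ≡ 17 (mod 25). Write n = 25j + 17. Then (25j + 17)² = 625j² + 850j + 289 = 25(25j² + 34j + 11) + 14, so n² ≡ 14 (mod 25).

(⇐) This fails: take n = 8. Then 8² = 64 ≡ 14 (mod 25), yet 8 ≡ 8 (mod 25), not 17.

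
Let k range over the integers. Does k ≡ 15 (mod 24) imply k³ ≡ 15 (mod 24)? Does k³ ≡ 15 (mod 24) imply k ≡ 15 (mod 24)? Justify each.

[⇒] Suppose k ≡ 15 (mod 24). Write k = 24j + 15. Then (24j + 15)³ = 13824j³ + 25920j² + 16200j + 3375 = 24(576j³ + 1080j² + 675j + 140) + 15, so k³ ≡ 15 (mod 24).

[⇐] Conversely, suppose k³ ≡ 15 (mod 24). The only residue r in {0, …, 23} with r³ ≡ 15 (mod 24) is r = 15, so k ≡ 15 (mod 24).

The biconditional holds.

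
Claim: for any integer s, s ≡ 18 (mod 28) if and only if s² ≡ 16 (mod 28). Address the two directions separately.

Forward direction. Suppose s ≡ 18 (mod 28). Write s = 28j + 18. Then (28j + 18)² = 784j² + 1008j + 324 = 28(28j² + 36j + 11) + 16, so s² ≡ 16 (mod 28).

Converse. This fails: take s = 4. Then 4² = 16 ≡ 16 (mod 28), yet 4 ≡ 4 (mod 28), not 18.

(⇒) holds; (⇐) fails.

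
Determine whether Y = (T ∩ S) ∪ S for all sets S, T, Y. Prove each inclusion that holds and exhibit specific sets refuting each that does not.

Both inclusions fail.

(⊆) This inclusion fails. Take S = ∅, T = ∅, Y = {1}; then 1 ∈ Y but 1 ∉ (T ∩ S) ∪ S.

(⊇) This inclusion fails. Take S = {1}, T = ∅, Y = ∅; then 1 ∈ (T ∩ S) ∪ S but 1 ∉ Y.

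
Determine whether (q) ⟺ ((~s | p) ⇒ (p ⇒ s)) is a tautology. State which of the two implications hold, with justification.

[⇒] This fails. Under p = T, q = T, s = F, the left side is true but the right side is false.

[⇐] This fails. Under p = F, q = F, s = F, the left side is false but the right side is true.

(⇒) fails and (⇐) fails.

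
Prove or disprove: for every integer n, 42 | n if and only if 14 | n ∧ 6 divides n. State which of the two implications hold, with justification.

(⇒) If 42 ∣ n, write n = 42q. Since 42 = 3·14, n = 14·(3q), so 14 ∣ n; and since 42 = 7·6, n = 6·(7q), so 6 ∣ n.

(⇐) Suppose 14 ∣ n and 6 ∣ n. Any common multiple of 14 and 6 is a multiple of their lcm; here lcm(14, 6) = 14·6/gcd(14, 6) = 84/2 = 42, so 42 ∣ n.

Both directions hold.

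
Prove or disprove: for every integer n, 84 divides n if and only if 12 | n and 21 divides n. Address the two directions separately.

Equivalent; both directions hold.

(⇒) If 84 ∣ n, write n = 84q. Since 84 = 7·12, n = 12·(7q), so 12 ∣ n; and since 84 = 4·21, n = 21·(4q), so 21 ∣ n.

(⇐) Suppose 12 ∣ n and 21 ∣ n. Any common multiple of 12 and 21 is a multiple of their lcm; here lcm(12, 21) = 12·21/gcd(12, 21) = 252/3 = 84, so 84 ∣ n.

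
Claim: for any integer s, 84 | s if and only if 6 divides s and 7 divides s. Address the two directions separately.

Not equivalent: only (⇒) holds.

(⇒) If 84 ∣ s, write s = 84q. Since 84 = 14·6, s = 6·(14q), so 6 ∣ s; and since 84 = 12·7, s = 7·(12q), so 7 ∣ s.

(⇐) This fails: take s = 42. Both 6 ∣ 42 and 7 ∣ 42, yet 42 is not a multiple of 84 (since 42 = 0·84 + 42), so 84 ∤ 42.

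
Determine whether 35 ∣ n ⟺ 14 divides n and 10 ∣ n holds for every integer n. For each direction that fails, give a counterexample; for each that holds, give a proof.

Converse. Suppose 14 ∣ n and 10 ∣ n. Any common multiple of 14 and 10 is a multiple of their lcm; here lcm(14, 10) = 14·10/gcd(14, 10) = 140/2 = 70, so 70 ∣ n. Since 35 ∣ 70, it follows that 35 ∣ n.

Forward direction. This fails: take n = 35. Certainly 35 ∣ 35, but 14 ∤ 35.

(⇒) fails; (⇐) holds.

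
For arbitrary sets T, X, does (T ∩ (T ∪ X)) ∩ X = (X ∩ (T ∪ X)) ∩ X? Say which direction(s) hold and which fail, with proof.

(⟹) Let x ∈ (T ∩ (T ∪ X)) ∩ X. Then x ∈ T ∩ X, from which x ∈ (X ∩ (T ∪ X)) ∩ X.

(⟸) This inclusion fails. Take T = ∅, X = {1}; then 1 ∈ (X ∩ (T ∪ X)) ∩ X but 1 ∉ (T ∩ (T ∪ X)) ∩ X.

(⊆) holds; (⊇) fails.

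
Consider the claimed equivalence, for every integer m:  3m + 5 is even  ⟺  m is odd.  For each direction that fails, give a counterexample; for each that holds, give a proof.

(⇒) Suppose 3m + 5 is even. Since 3 is odd, 3m and m have the same parity, so 3m + 5 ≡ m + 5 (mod 2). As 5 is odd, 3m + 5 is even exactly when m is odd. Thus m is odd.

(⇐) Conversely, suppose m is odd; write m = 2j + 1. Then 3m + 5 = 3·(2j + 1) + 5 = 2·3j + 8, which is even.

The biconditional holds.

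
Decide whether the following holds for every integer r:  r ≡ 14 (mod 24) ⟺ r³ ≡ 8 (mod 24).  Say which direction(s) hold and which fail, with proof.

Only the forward direction holds.

Forward direction. Suppose r ≡ 14 (mod 24). Write r = 24j + 14. Then (24j + 14)³ = 13824j³ + 24192j² + 14112j + 2744 = 24(576j³ + 1008j² + 588j + 114) + 8, so r³ ≡ 8 (mod 24).

Converse. This fails: take r = 2. Then 2³ = 8 ≡ 8 (mod 24), yet 2 ≡ 2 (mod 24), not 14.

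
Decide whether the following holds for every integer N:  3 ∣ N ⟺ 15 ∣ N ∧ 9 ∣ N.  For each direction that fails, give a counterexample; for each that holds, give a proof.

Only the reverse direction holds.

(⇒) This fails: take N = 3. Certainly 3 ∣ 3, but 15 ∤ 3.

(⇐) Suppose 15 ∣ N and 9 ∣ N. Any common multiple of 15 and 9 is a multiple of their lcm; here lcm(15, 9) = 15·9/gcd(15, 9) = 135/3 = 45, so 45 ∣ N. Since 3 ∣ 45, it follows that 3 ∣ N.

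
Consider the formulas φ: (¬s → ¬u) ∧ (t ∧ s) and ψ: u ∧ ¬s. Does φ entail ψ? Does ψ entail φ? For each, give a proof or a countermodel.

(⇒) fails and (⇐) fails.

(→) This fails. Under t = T, s = T, u = F, the left side is true but the right side is false.

(←) This fails. Under t = F, s = F, u = T, the left side is false but the right side is true.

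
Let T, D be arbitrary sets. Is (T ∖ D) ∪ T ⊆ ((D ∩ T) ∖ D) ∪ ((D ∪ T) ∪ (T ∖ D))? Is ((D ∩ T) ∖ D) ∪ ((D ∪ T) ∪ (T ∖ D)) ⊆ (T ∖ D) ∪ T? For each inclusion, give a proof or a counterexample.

(⟹) Let x ∈ (T ∖ D) ∪ T. Then either x ∈ T and x ∉ D; or x ∈ T ∩ D. In each case x ∈ ((D ∩ T) ∖ D) ∪ ((D ∪ T) ∪ (T ∖ D)), so (T ∖ D) ∪ T ⊆ ((D ∩ T) ∖ D) ∪ ((D ∪ T) ∪ (T ∖ D)).

(⟸) This inclusion fails. Take T = ∅, D = {1}; then 1 ∈ ((D ∩ T) ∖ D) ∪ ((D ∪ T) ∪ (T ∖ D)) but 1 ∉ (T ∖ D) ∪ T.

Only the forward inclusion holds.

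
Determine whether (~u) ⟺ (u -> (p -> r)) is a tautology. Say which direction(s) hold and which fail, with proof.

Only the forward direction holds.

(⟸) This fails. Under u = T, p = F, r = F, the left side is false but the right side is true.

(⟹) Assume the antecedent. If u is true, the antecedent cannot hold. If u is false, u -> (p -> r) reduces to true regardless of the other variables. Either way u -> (p -> r) holds.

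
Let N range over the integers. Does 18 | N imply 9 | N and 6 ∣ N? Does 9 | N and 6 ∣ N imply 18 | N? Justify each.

Both directions hold; the statement is true.

(→) If 18 ∣ N, write N = 18q. Since 18 = 2·9, N = 9·(2q), so 9 ∣ N; and since 18 = 3·6, N = 6·(3q), so 6 ∣ N.

(←) Suppose 9 ∣ N and 6 ∣ N. Any common multiple of 9 and 6 is a multiple of their lcm; here lcm(9, 6) = 9·6/gcd(9, 6) = 54/3 = 18, so 18 ∣ N.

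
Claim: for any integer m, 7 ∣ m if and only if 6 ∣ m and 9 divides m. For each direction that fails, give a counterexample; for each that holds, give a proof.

Both directions fail.

(⟹) This fails: take m = 7. Certainly 7 ∣ 7, but 6 ∤ 7.

(⟸) This fails: take m = 18. Both 6 ∣ 18 and 9 ∣ 18, yet 18 is not a multiple of 7 (since 18 = 2·7 + 4), so 7 ∤ 18.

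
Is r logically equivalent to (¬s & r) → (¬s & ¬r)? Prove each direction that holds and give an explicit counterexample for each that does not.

(→) This fails. Under r = T, s = F, the left side is true but the right side is false.

(←) This fails. Under r = F, s = F, the left side is false but the right side is true.

Neither implication holds.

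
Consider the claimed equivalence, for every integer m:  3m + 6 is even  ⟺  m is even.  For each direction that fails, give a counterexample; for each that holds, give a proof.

[⇐] Suppose m is even; write m = 2j. Then 3m + 6 = 3·(2j) + 6 = 2·3j + 6, which is even.

[⇒] Suppose 3m + 6 is even. Since 3 is odd, 3m and m have the same parity, so 3m + 6 ≡ m + 6 (mod 2). As 6 is even, 3m + 6 is even exactly when m is even. Thus m is even.

The biconditional holds.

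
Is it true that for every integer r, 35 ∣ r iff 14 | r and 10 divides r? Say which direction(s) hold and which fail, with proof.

(→) This fails: take r = 35. Certainly 35 ∣ 35, but 14 ∤ 35.

(←) Suppose 14 ∣ r and 10 ∣ r. Any common multiple of 14 and 10 is a multiple of their lcm; here lcm(14, 10) = 14·10/gcd(14, 10) = 140/2 = 70, so 70 ∣ r. Since 35 ∣ 70, it follows that 35 ∣ r.

(⇒) fails; (⇐) holds.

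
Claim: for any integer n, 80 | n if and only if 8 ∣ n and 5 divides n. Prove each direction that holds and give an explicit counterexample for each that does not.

(⟹) If 80 ∣ n, write n = 80q. Since 80 = 10·8, n = 8·(10q), so 8 ∣ n; and since 80 = 16·5, n = 5·(16q), so 5 ∣ n.

(⟸) This fails: take n = 40. Both 8 ∣ 40 and 5 ∣ 40, yet 40 is not a multiple of 80 (since 40 = 0·80 + 40), so 80 ∤ 40.

The forward direction holds; the converse fails.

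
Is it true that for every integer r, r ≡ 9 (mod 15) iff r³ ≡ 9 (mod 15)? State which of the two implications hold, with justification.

(⟹) Suppose r ≡ 9 (mod 15). Write r = 15j + 9. Then (15j + 9)³ = 3375j³ + 6075j² + 3645j + 729 = 15(225j³ + 405j² + 243j + 48) + 9, so r³ ≡ 9 (mod 15).

(⟸) Conversely, suppose r³ ≡ 9 (mod 15). The only residue r in {0, …, 14} with r³ ≡ 9 (mod 15) is r = 9, so r ≡ 9 (mod 15).

Equivalent; both directions hold.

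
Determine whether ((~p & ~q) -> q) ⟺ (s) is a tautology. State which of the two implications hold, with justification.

Forward direction. This fails. Under q = T, p = F, s = F, the left side is true but the right side is false.

Converse. This fails. Under q = F, p = F, s = T, the left side is false but the right side is true.

(⇒) fails and (⇐) fails.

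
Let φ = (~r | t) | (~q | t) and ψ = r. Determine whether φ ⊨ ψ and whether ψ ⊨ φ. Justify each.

Forward direction. This fails. Under q = F, t = F, r = F, the left side is true but the right side is false.

Converse. This fails. Under q = T, t = F, r = T, the left side is false but the right side is true.

(⇒) fails and (⇐) fails.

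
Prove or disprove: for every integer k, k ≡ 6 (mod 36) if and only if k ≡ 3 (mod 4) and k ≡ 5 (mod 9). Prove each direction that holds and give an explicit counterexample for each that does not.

Neither implication holds.

(⟹) This fails: k = 6 gives 6 ≡ 6 (mod 36) but 6 ≡ 2 (mod 4), so the conjunction on the right does not hold.

(⟸) This fails: k = 23 satisfies both congruences on the right (23 ≡ 3 mod 4 and 23 ≡ 5 mod 9) yet 23 ≡ 23 (mod 36), not 6.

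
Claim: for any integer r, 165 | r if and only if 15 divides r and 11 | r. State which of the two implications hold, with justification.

(⇒) If 165 ∣ r, write r = 165q. Since 165 = 11·15, r = 15·(11q), so 15 ∣ r; and since 165 = 15·11, r = 11·(15q), so 11 ∣ r.

(⇐) Suppose 15 ∣ r and 11 ∣ r. Any common multiple of 15 and 11 is a multiple of their lcm; here gcd(15, 11) = 1, so lcm(15, 11) = 15·11 = 165, so 165 ∣ r.

Equivalent; both directions hold.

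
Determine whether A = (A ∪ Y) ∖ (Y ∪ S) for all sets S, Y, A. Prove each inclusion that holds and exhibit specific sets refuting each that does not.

(⊆) fails; (⊇) holds.

Reverse inclusion. Let x ∈ (A ∪ Y) ∖ (Y ∪ S). Then x ∈ A and x ∉ S, Y, from which x ∈ A.

Forward inclusion. This inclusion fails. Take S = {1}, Y = ∅, A = {1}; then 1 ∈ A but 1 ∉ (A ∪ Y) ∖ (Y ∪ S).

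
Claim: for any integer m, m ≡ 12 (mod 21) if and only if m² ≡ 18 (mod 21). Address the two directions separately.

[⇐] This fails: take m = 9. Then 9² = 81 ≡ 18 (mod 21), yet 9 ≡ 9 (mod 21), not 12.

[⇒] Suppose m ≡ 12 (mod 21). Write m = 21j + 12. Then (21j + 12)² = 441j² + 504j + 144 = 21(21j² + 24j + 6) + 18, so m² ≡ 18 (mod 21).

Not equivalent: only (⇒) holds.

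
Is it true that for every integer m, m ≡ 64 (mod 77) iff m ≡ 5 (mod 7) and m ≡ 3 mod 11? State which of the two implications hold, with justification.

(⟹) This fails: m = 64 gives 64 ≡ 64 (mod 77) but 64 ≡ 1 (mod 7), so the conjunction on the right does not hold.

(⟸) This fails: m = 47 satisfies both congruences on the right (47 ≡ 5 mod 7 and 47 ≡ 3 mod 11) yet 47 ≡ 47 (mod 77), not 64.

(⇒) fails and (⇐) fails.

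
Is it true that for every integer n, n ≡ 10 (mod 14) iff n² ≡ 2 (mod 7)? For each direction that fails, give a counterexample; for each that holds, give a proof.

[⇒] Suppose n ≡ 10 (mod 14). Then n² ≡ 10² = 100 (mod 14), and since 7 ∣ 14, also n² ≡ 2 (mod 7).

[⇐] This fails: take n = 3. Then 3² = 9 ≡ 2 (mod 7), yet 3 ≡ 3 (mod 14), not 10.

Not equivalent: only (⇒) holds.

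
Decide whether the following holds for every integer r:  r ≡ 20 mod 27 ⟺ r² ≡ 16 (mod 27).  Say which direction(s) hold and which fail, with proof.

(⟹) This fails: take r = 20. Then 20 ≡ 20 (mod 27), but 20² = 400 ≡ 22 (mod 27), not 16.

(⟸) This fails: take r = 4. Then 4² = 16 ≡ 16 (mod 27), yet 4 ≡ 4 (mod 27), not 20.

(⇒) fails and (⇐) fails.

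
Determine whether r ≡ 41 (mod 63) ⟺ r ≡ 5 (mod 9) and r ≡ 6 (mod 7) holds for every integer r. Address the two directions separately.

Both directions hold; the statement is true.

Converse. If r ≡ 5 (mod 9) and r ≡ 6 (mod 7), then by the Chinese remainder theorem r ≡ 41 (mod 63). This is exactly r ≡ 41 (mod 63).

Forward direction. Suppose r ≡ 41 (mod 63); write r = 63j + 41. Since 9 ∣ 63, reducing mod 9 gives r ≡ 41 ≡ 5 (mod 9); since 7 ∣ 63, reducing mod 7 gives r ≡ 41 ≡ 6 (mod 7).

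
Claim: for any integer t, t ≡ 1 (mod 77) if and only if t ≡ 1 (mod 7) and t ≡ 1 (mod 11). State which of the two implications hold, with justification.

Equivalent; both directions hold.

Forward direction. Suppose t ≡ 1 (mod 77); write t = 77j + 1. Since 7 ∣ 77, reducing mod 7 gives t ≡ 1 (mod 7); since 11 ∣ 77, reducing mod 11 gives t ≡ 1 (mod 11).

Converse. If t ≡ 1 (mod 7) and t ≡ 1 (mod 11), then by the Chinese remainder theorem t ≡ 1 (mod 77). This is exactly t ≡ 1 (mod 77).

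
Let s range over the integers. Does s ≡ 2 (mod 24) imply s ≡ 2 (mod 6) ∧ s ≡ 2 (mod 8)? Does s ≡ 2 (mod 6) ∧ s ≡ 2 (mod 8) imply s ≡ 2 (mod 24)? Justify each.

Both implications hold.

(⟹) Suppose s ≡ 2 (mod 24); write s = 24j + 2. Since 6 ∣ 24, reducing mod 6 gives s ≡ 2 (mod 6); since 8 ∣ 24, reducing mod 8 gives s ≡ 2 (mod 8).

(⟸) Conversely, if s ≡ 2 (mod 6) and s ≡ 2 (mod 8), then by the Chinese remainder theorem s ≡ 2 (mod 24). This is exactly s ≡ 2 (mod 24).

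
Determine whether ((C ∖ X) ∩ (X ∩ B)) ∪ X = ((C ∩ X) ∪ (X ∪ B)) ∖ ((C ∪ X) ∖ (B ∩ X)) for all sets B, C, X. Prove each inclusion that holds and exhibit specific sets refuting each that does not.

Forward inclusion. This inclusion fails. Take B = ∅, C = ∅, X = {1}; then 1 ∈ ((C ∖ X) ∩ (X ∩ B)) ∪ X but 1 ∉ ((C ∩ X) ∪ (X ∪ B)) ∖ ((C ∪ X) ∖ (B ∩ X)).

Reverse inclusion. This inclusion fails. Take B = {1}, C = ∅, X = ∅; then 1 ∈ ((C ∩ X) ∪ (X ∪ B)) ∖ ((C ∪ X) ∖ (B ∩ X)) but 1 ∉ ((C ∖ X) ∩ (X ∩ B)) ∪ X.

Both inclusions fail.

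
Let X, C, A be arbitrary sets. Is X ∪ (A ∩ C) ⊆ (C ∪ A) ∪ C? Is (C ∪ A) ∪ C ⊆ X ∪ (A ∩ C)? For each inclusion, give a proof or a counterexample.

(⊆) This inclusion fails. Take X = {1}, C = ∅, A = ∅; then 1 ∈ X ∪ (A ∩ C) but 1 ∉ (C ∪ A) ∪ C.

(⊇) This inclusion fails. Take X = ∅, C = {1}, A = ∅; then 1 ∈ (C ∪ A) ∪ C but 1 ∉ X ∪ (A ∩ C).

(⊆) fails and (⊇) fails.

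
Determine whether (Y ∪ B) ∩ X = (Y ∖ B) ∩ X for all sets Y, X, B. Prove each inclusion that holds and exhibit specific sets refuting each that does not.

The sets are not equal: only the reverse inclusion holds.

Forward inclusion. This inclusion fails. Take Y = ∅, X = {1}, B = {1}; then 1 ∈ (Y ∪ B) ∩ X but 1 ∉ (Y ∖ B) ∩ X.

Reverse inclusion. Let x ∈ (Y ∖ B) ∩ X. Then x ∈ Y ∩ X and x ∉ B, from which x ∈ (Y ∪ B) ∩ X.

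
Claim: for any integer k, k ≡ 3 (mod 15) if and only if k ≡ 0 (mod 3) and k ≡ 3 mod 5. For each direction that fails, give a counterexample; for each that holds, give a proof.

Both implications hold.

[⇒] Suppose k ≡ 3 (mod 15); write k = 15j + 3. Since 3 ∣ 15, reducing mod 3 gives k ≡ 3 ≡ 0 (mod 3); since 5 ∣ 15, reducing mod 5 gives k ≡ 3 (mod 5).

[⇐] Conversely, if k ≡ 0 (mod 3) and k ≡ 3 (mod 5), then by the Chinese remainder theorem k ≡ 3 (mod 15). This is exactly k ≡ 3 (mod 15).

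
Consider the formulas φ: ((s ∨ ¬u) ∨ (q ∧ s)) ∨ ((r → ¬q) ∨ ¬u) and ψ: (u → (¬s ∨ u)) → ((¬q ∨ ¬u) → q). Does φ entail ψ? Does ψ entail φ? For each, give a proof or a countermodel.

Both directions fail.

(⇒) This fails. Under s = F, r = F, q = F, u = F, the left side is true but the right side is false.

(⇐) This fails. Under s = F, r = T, q = T, u = T, the left side is false but the right side is true.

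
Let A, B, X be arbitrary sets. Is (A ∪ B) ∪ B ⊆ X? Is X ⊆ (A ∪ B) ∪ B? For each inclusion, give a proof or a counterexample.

Forward inclusion. This inclusion fails. Take A = {1}, B = ∅, X = ∅; then 1 ∈ (A ∪ B) ∪ B but 1 ∉ X.

Reverse inclusion. This inclusion fails. Take A = ∅, B = ∅, X = {1}; then 1 ∈ X but 1 ∉ (A ∪ B) ∪ B.

Both inclusions fail.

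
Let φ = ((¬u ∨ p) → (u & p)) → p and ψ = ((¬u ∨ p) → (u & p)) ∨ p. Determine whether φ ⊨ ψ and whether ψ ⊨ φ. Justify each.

(⟹) This fails. Under p = F, u = F, the left side is true but the right side is false.

(⟸) This fails. Under p = F, u = T, the left side is false but the right side is true.

(⇒) fails and (⇐) fails.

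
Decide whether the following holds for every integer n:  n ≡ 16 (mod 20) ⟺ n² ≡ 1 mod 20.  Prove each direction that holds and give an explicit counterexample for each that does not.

(⇒) fails and (⇐) fails.

Forward direction. This fails: take n = 16. Then 16 ≡ 16 (mod 20), but 16² = 256 ≡ 16 (mod 20), not 1.

Converse. This fails: take n = 1. Then 1² = 1 ≡ 1 (mod 20), yet 1 ≡ 1 (mod 20), not 16.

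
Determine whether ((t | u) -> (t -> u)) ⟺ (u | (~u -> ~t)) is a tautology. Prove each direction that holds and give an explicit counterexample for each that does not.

(⟹) Assume the antecedent. If t is true, the antecedent forces (t = T, u = T), and u | (~u -> ~t) holds there. If t is false, u | (~u -> ~t) reduces to true regardless of the other variables. Either way u | (~u -> ~t) holds.

(⟸) Assume the antecedent. If t is true, the antecedent forces (t = T, u = T), and (t | u) -> (t -> u) holds there. If t is false, (t | u) -> (t -> u) reduces to true regardless of the other variables. Either way (t | u) -> (t -> u) holds.

Both implications hold.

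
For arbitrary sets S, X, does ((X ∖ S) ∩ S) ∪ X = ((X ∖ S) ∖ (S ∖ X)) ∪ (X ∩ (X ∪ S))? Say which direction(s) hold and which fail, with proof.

The two sets are equal.

(⊇) Let x ∈ ((X ∖ S) ∖ (S ∖ X)) ∪ (X ∩ (X ∪ S)). Then either x ∈ X and x ∉ S; or x ∈ S ∩ X. In each case x ∈ ((X ∖ S) ∩ S) ∪ X, so ((X ∖ S) ∖ (S ∖ X)) ∪ (X ∩ (X ∪ S)) ⊆ ((X ∖ S) ∩ S) ∪ X.

(⊆) Let x ∈ ((X ∖ S) ∩ S) ∪ X. Then either x ∈ X and x ∉ S; or x ∈ S ∩ X. In each case x ∈ ((X ∖ S) ∖ (S ∖ X)) ∪ (X ∩ (X ∪ S)), so ((X ∖ S) ∩ S) ∪ X ⊆ ((X ∖ S) ∖ (S ∖ X)) ∪ (X ∩ (X ∪ S)).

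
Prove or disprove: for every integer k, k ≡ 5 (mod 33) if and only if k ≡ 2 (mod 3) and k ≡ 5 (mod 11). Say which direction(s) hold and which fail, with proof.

Equivalent; both directions hold.

Forward direction. Suppose k ≡ 5 (mod 33); write k = 33j + 5. Since 3 ∣ 33, reducing mod 3 gives k ≡ 5 ≡ 2 (mod 3); since 11 ∣ 33, reducing mod 11 gives k ≡ 5 (mod 11).

Converse. If k ≡ 2 (mod 3) and k ≡ 5 (mod 11), then by the Chinese remainder theorem k ≡ 5 (mod 33). This is exactly k ≡ 5 (mod 33).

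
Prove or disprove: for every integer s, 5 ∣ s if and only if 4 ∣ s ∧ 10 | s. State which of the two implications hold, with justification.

(⇒) fails; (⇐) holds.

Converse. Suppose 4 ∣ s and 10 ∣ s. Any common multiple of 4 and 10 is a multiple of their lcm; here lcm(4, 10) = 4·10/gcd(4, 10) = 40/2 = 20, so 20 ∣ s. Since 5 ∣ 20, it follows that 5 ∣ s.

Forward direction. This fails: take s = 5. Certainly 5 ∣ 5, but 4 ∤ 5.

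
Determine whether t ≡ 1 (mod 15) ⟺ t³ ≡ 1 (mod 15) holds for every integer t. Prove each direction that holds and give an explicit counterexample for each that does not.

(⇒) Suppose t ≡ 1 (mod 15). Write t = 15j + 1. Then (15j + 1)³ = 3375j³ + 675j² + 45j + 1 = 15(225j³ + 45j² + 3j) + 1, so t³ ≡ 1 (mod 15).

(⇐) Conversely, suppose t³ ≡ 1 (mod 15). The only residue r in {0, …, 14} with r³ ≡ 1 (mod 15) is r = 1, so t ≡ 1 (mod 15).

The biconditional holds.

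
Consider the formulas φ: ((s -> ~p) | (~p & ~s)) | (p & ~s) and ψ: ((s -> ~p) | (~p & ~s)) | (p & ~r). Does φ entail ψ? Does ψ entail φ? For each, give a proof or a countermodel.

(⇒) holds; (⇐) fails.

(⟹) Assume the antecedent. If s is true, the antecedent forces (s = T, r = F, p = F) or (s = T, r = T, p = F), and the consequent holds there. If s is false, the consequent reduces to true regardless of the other variables. Either way the consequent holds.

(⟸) This fails. Under s = T, r = F, p = T, the left side is false but the right side is true.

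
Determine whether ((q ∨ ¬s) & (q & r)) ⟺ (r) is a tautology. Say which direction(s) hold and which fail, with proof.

Converse. This fails. Under s = F, q = F, r = T, the left side is false but the right side is true.

Forward direction. Assume the antecedent. If s is true, the antecedent forces (s = T, q = T, r = T), and r holds there. If s is false, the antecedent forces (s = F, q = T, r = T), and r holds there. Either way r holds.

Only the forward implication holds.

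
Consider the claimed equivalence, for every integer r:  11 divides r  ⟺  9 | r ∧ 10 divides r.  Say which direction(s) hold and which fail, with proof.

Neither implication holds.

(→) This fails: take r = 11. Certainly 11 ∣ 11, but 9 ∤ 11.

(←) This fails: take r = 90. Both 9 ∣ 90 and 10 ∣ 90, yet 90 is not a multiple of 11 (since 90 = 8·11 + 2), so 11 ∤ 90.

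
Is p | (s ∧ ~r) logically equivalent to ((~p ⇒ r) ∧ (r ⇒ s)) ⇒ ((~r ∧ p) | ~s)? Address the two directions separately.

(⇒) fails and (⇐) fails.

(⟹) This fails. Under s = T, p = T, r = T, the left side is true but the right side is false.

(⟸) This fails. Under s = F, p = F, r = F, the left side is false but the right side is true.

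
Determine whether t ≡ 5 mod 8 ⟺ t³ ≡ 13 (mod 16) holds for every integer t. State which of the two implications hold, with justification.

(⟹) This fails: take t = 13. Then 13 ≡ 5 (mod 8), but 13³ = 2197 ≡ 5 (mod 16), not 13.

(⟸) Conversely, the residues r modulo 16 with r³ ≡ 13 (mod 16) are exactly {5}, and each is ≡ 5 (mod 8).

Only the converse holds.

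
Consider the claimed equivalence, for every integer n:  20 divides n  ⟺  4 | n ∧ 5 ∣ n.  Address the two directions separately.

(⟸) Suppose 4 ∣ n and 5 ∣ n. Any common multiple of 4 and 5 is a multiple of their lcm; here gcd(4, 5) = 1, so lcm(4, 5) = 4·5 = 20, so 20 ∣ n.

(⟹) If 20 ∣ n, write n = 20q. Since 20 = 5·4, n = 4·(5q), so 4 ∣ n; and since 20 = 4·5, n = 5·(4q), so 5 ∣ n.

Both implications hold.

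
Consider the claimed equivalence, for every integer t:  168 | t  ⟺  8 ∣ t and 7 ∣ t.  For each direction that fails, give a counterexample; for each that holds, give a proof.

[⇒] If 168 ∣ t, write t = 168q. Since 168 = 21·8, t = 8·(21q), so 8 ∣ t; and since 168 = 24·7, t = 7·(24q), so 7 ∣ t.

[⇐] This fails: take t = 56. Both 8 ∣ 56 and 7 ∣ 56, yet 56 is not a multiple of 168 (since 56 = 0·168 + 56), so 168 ∤ 56.

Only the forward direction holds.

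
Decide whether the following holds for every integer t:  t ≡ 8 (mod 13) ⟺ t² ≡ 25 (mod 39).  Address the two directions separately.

(→) This fails: take t = 21. Then 21 ≡ 8 (mod 13), but 21² = 441 ≡ 12 (mod 39), not 25.

(←) This fails: take t = 5. Then 5² = 25 ≡ 25 (mod 39), yet 5 ≡ 5 (mod 13), not 8.

Neither direction holds.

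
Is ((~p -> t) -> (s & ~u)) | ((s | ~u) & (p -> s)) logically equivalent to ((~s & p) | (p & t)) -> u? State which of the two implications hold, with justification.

Both directions fail.

(→) This fails. Under t = T, u = F, s = T, p = T, the left side is true but the right side is false.

(←) This fails. Under t = T, u = T, s = F, p = F, the left side is false but the right side is true.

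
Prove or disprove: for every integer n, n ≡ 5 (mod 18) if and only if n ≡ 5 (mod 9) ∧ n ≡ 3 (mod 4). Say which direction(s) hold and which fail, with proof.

(⇒) This fails: n = 5 gives 5 ≡ 5 (mod 18) but 5 ≡ 1 (mod 4), so the conjunction on the right does not hold.

(⇐) Conversely, if n ≡ 5 (mod 9) and n ≡ 3 (mod 4), then by the Chinese remainder theorem n ≡ 23 (mod 36). Since 23 ≡ 5 (mod 18) and 18 ∣ 36, we get n ≡ 5 (mod 18).

(⇒) fails; (⇐) holds.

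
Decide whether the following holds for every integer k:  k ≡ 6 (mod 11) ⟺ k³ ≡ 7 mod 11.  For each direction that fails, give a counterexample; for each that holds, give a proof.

(⇐) For the converse, argue contrapositively. If k ≢ 6 (mod 11), then k is congruent to one of 0, 1, 2, 3, 4, 5, 7, 8, 9, 10 modulo 11, and these give k³ ≡ 0, 1, 8, 5, 9, 4, 2, 6, 3, 10 respectively — never 7.

(⇒) Suppose k ≡ 6 (mod 11). Write k = 11j + 6. Then (11j + 6)³ = 1331j³ + 2178j² + 1188j + 216 = 11(121j³ + 198j² + 108j + 19) + 7, so k³ ≡ 7 (mod 11).

Equivalent; both directions hold.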